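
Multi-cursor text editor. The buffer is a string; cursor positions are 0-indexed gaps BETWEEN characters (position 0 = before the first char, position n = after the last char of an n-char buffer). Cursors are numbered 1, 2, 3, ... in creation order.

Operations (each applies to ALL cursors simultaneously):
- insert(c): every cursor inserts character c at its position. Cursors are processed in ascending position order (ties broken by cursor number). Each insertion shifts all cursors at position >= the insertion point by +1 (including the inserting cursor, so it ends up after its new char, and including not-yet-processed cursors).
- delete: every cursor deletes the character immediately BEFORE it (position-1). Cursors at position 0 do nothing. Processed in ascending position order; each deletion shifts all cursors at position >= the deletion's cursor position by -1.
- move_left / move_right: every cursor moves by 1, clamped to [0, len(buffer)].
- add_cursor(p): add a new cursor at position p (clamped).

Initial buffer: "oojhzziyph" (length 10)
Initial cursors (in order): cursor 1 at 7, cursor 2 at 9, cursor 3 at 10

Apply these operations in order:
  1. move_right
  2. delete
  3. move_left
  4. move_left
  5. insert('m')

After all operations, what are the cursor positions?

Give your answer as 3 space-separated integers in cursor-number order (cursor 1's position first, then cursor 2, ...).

Answer: 8 8 8

Derivation:
After op 1 (move_right): buffer="oojhzziyph" (len 10), cursors c1@8 c2@10 c3@10, authorship ..........
After op 2 (delete): buffer="oojhzzi" (len 7), cursors c1@7 c2@7 c3@7, authorship .......
After op 3 (move_left): buffer="oojhzzi" (len 7), cursors c1@6 c2@6 c3@6, authorship .......
After op 4 (move_left): buffer="oojhzzi" (len 7), cursors c1@5 c2@5 c3@5, authorship .......
After op 5 (insert('m')): buffer="oojhzmmmzi" (len 10), cursors c1@8 c2@8 c3@8, authorship .....123..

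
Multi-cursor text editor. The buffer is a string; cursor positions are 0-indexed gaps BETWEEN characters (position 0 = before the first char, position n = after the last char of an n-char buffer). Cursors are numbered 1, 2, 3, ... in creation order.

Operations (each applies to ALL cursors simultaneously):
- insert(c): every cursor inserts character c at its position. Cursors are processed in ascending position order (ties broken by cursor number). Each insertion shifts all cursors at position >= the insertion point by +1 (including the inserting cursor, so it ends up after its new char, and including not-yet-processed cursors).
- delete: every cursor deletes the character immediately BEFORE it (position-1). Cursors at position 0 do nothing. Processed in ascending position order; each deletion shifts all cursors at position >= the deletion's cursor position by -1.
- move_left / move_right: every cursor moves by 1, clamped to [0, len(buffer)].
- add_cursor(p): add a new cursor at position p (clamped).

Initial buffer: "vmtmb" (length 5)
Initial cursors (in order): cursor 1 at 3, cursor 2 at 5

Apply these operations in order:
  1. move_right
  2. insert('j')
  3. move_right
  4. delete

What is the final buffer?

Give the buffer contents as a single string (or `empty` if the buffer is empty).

After op 1 (move_right): buffer="vmtmb" (len 5), cursors c1@4 c2@5, authorship .....
After op 2 (insert('j')): buffer="vmtmjbj" (len 7), cursors c1@5 c2@7, authorship ....1.2
After op 3 (move_right): buffer="vmtmjbj" (len 7), cursors c1@6 c2@7, authorship ....1.2
After op 4 (delete): buffer="vmtmj" (len 5), cursors c1@5 c2@5, authorship ....1

Answer: vmtmj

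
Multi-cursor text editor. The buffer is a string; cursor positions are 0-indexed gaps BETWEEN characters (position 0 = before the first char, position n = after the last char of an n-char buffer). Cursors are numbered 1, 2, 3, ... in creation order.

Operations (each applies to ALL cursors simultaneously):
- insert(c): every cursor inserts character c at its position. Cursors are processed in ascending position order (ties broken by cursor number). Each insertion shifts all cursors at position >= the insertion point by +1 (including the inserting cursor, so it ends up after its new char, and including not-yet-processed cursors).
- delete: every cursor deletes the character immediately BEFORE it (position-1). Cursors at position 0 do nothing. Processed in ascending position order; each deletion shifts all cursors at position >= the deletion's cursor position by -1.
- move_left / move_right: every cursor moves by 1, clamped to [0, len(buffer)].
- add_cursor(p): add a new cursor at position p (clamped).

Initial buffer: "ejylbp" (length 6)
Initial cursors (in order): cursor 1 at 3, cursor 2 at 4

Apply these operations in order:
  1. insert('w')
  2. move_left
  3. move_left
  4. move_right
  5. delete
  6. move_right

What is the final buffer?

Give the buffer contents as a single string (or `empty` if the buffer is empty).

After op 1 (insert('w')): buffer="ejywlwbp" (len 8), cursors c1@4 c2@6, authorship ...1.2..
After op 2 (move_left): buffer="ejywlwbp" (len 8), cursors c1@3 c2@5, authorship ...1.2..
After op 3 (move_left): buffer="ejywlwbp" (len 8), cursors c1@2 c2@4, authorship ...1.2..
After op 4 (move_right): buffer="ejywlwbp" (len 8), cursors c1@3 c2@5, authorship ...1.2..
After op 5 (delete): buffer="ejwwbp" (len 6), cursors c1@2 c2@3, authorship ..12..
After op 6 (move_right): buffer="ejwwbp" (len 6), cursors c1@3 c2@4, authorship ..12..

Answer: ejwwbp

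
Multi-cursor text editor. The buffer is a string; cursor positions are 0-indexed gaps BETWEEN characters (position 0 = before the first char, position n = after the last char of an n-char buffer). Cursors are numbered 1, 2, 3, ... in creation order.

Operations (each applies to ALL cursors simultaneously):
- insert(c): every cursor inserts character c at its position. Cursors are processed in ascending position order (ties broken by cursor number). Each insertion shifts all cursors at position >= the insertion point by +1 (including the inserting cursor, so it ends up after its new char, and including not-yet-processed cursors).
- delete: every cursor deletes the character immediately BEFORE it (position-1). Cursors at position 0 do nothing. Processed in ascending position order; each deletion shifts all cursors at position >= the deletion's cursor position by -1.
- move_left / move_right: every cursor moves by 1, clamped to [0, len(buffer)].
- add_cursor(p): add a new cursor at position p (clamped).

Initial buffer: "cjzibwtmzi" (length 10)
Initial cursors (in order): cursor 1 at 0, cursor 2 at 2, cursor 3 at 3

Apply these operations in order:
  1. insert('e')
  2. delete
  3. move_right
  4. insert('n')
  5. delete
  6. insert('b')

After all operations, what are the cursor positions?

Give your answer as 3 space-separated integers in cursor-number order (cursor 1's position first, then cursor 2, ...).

Answer: 2 5 7

Derivation:
After op 1 (insert('e')): buffer="ecjezeibwtmzi" (len 13), cursors c1@1 c2@4 c3@6, authorship 1..2.3.......
After op 2 (delete): buffer="cjzibwtmzi" (len 10), cursors c1@0 c2@2 c3@3, authorship ..........
After op 3 (move_right): buffer="cjzibwtmzi" (len 10), cursors c1@1 c2@3 c3@4, authorship ..........
After op 4 (insert('n')): buffer="cnjzninbwtmzi" (len 13), cursors c1@2 c2@5 c3@7, authorship .1..2.3......
After op 5 (delete): buffer="cjzibwtmzi" (len 10), cursors c1@1 c2@3 c3@4, authorship ..........
After op 6 (insert('b')): buffer="cbjzbibbwtmzi" (len 13), cursors c1@2 c2@5 c3@7, authorship .1..2.3......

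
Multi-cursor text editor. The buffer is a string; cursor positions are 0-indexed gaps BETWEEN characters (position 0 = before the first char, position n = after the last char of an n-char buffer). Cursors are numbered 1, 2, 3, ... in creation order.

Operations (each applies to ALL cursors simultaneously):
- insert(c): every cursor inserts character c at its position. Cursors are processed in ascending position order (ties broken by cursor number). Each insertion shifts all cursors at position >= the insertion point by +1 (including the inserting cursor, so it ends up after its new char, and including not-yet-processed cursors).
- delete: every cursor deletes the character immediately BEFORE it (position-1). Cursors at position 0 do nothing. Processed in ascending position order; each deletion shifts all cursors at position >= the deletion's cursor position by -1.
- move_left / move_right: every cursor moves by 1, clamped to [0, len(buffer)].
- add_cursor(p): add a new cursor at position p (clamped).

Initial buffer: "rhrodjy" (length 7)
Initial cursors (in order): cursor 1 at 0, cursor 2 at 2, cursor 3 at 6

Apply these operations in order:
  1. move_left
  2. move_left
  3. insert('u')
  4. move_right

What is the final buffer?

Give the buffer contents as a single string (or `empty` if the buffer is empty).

After op 1 (move_left): buffer="rhrodjy" (len 7), cursors c1@0 c2@1 c3@5, authorship .......
After op 2 (move_left): buffer="rhrodjy" (len 7), cursors c1@0 c2@0 c3@4, authorship .......
After op 3 (insert('u')): buffer="uurhroudjy" (len 10), cursors c1@2 c2@2 c3@7, authorship 12....3...
After op 4 (move_right): buffer="uurhroudjy" (len 10), cursors c1@3 c2@3 c3@8, authorship 12....3...

Answer: uurhroudjy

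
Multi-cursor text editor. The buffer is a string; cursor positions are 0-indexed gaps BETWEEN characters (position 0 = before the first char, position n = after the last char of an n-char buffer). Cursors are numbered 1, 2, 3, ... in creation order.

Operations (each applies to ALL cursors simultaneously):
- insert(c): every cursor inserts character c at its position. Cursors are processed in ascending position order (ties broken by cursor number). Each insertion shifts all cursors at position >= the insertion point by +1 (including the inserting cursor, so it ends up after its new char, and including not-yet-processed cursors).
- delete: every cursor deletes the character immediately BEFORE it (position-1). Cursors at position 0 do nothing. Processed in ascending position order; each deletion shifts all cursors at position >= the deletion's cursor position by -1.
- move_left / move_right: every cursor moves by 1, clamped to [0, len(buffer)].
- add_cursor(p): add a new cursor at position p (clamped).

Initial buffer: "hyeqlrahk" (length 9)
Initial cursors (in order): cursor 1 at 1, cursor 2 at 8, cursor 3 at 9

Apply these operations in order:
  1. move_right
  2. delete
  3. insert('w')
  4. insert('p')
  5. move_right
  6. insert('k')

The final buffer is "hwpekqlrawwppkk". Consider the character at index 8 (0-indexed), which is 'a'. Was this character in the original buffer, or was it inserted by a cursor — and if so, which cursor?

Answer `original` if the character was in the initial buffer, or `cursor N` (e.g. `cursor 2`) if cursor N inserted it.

Answer: original

Derivation:
After op 1 (move_right): buffer="hyeqlrahk" (len 9), cursors c1@2 c2@9 c3@9, authorship .........
After op 2 (delete): buffer="heqlra" (len 6), cursors c1@1 c2@6 c3@6, authorship ......
After op 3 (insert('w')): buffer="hweqlraww" (len 9), cursors c1@2 c2@9 c3@9, authorship .1.....23
After op 4 (insert('p')): buffer="hwpeqlrawwpp" (len 12), cursors c1@3 c2@12 c3@12, authorship .11.....2323
After op 5 (move_right): buffer="hwpeqlrawwpp" (len 12), cursors c1@4 c2@12 c3@12, authorship .11.....2323
After op 6 (insert('k')): buffer="hwpekqlrawwppkk" (len 15), cursors c1@5 c2@15 c3@15, authorship .11.1....232323
Authorship (.=original, N=cursor N): . 1 1 . 1 . . . . 2 3 2 3 2 3
Index 8: author = original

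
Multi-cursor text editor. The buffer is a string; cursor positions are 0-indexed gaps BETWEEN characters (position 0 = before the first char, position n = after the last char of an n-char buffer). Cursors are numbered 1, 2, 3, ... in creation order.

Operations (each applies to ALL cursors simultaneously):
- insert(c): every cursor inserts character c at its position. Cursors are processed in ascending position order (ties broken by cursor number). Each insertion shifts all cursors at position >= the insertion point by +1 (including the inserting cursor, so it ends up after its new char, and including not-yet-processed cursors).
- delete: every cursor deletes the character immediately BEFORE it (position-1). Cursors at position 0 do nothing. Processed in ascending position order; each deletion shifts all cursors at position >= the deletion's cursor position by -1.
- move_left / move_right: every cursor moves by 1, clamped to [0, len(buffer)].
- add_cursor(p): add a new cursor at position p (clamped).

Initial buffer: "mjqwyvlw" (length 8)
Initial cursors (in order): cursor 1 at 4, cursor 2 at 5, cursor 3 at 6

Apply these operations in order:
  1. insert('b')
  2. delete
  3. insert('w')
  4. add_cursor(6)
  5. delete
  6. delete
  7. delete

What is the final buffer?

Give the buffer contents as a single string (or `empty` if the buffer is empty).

After op 1 (insert('b')): buffer="mjqwbybvblw" (len 11), cursors c1@5 c2@7 c3@9, authorship ....1.2.3..
After op 2 (delete): buffer="mjqwyvlw" (len 8), cursors c1@4 c2@5 c3@6, authorship ........
After op 3 (insert('w')): buffer="mjqwwywvwlw" (len 11), cursors c1@5 c2@7 c3@9, authorship ....1.2.3..
After op 4 (add_cursor(6)): buffer="mjqwwywvwlw" (len 11), cursors c1@5 c4@6 c2@7 c3@9, authorship ....1.2.3..
After op 5 (delete): buffer="mjqwvlw" (len 7), cursors c1@4 c2@4 c4@4 c3@5, authorship .......
After op 6 (delete): buffer="mlw" (len 3), cursors c1@1 c2@1 c3@1 c4@1, authorship ...
After op 7 (delete): buffer="lw" (len 2), cursors c1@0 c2@0 c3@0 c4@0, authorship ..

Answer: lw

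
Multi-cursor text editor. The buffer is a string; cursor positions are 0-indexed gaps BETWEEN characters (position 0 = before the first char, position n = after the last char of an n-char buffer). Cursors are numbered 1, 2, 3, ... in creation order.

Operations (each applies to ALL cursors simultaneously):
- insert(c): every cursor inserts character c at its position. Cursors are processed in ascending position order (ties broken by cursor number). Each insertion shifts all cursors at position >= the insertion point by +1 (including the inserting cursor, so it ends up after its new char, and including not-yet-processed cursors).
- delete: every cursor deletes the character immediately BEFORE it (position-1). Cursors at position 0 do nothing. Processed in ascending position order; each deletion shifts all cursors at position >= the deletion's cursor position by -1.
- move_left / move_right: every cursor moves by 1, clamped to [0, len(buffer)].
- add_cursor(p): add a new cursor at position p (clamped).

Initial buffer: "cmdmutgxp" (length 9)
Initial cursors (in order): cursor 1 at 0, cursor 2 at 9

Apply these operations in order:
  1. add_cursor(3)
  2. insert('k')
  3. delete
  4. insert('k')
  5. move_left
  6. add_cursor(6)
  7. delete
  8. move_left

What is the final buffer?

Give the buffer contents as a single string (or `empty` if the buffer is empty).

After op 1 (add_cursor(3)): buffer="cmdmutgxp" (len 9), cursors c1@0 c3@3 c2@9, authorship .........
After op 2 (insert('k')): buffer="kcmdkmutgxpk" (len 12), cursors c1@1 c3@5 c2@12, authorship 1...3......2
After op 3 (delete): buffer="cmdmutgxp" (len 9), cursors c1@0 c3@3 c2@9, authorship .........
After op 4 (insert('k')): buffer="kcmdkmutgxpk" (len 12), cursors c1@1 c3@5 c2@12, authorship 1...3......2
After op 5 (move_left): buffer="kcmdkmutgxpk" (len 12), cursors c1@0 c3@4 c2@11, authorship 1...3......2
After op 6 (add_cursor(6)): buffer="kcmdkmutgxpk" (len 12), cursors c1@0 c3@4 c4@6 c2@11, authorship 1...3......2
After op 7 (delete): buffer="kcmkutgxk" (len 9), cursors c1@0 c3@3 c4@4 c2@8, authorship 1..3....2
After op 8 (move_left): buffer="kcmkutgxk" (len 9), cursors c1@0 c3@2 c4@3 c2@7, authorship 1..3....2

Answer: kcmkutgxk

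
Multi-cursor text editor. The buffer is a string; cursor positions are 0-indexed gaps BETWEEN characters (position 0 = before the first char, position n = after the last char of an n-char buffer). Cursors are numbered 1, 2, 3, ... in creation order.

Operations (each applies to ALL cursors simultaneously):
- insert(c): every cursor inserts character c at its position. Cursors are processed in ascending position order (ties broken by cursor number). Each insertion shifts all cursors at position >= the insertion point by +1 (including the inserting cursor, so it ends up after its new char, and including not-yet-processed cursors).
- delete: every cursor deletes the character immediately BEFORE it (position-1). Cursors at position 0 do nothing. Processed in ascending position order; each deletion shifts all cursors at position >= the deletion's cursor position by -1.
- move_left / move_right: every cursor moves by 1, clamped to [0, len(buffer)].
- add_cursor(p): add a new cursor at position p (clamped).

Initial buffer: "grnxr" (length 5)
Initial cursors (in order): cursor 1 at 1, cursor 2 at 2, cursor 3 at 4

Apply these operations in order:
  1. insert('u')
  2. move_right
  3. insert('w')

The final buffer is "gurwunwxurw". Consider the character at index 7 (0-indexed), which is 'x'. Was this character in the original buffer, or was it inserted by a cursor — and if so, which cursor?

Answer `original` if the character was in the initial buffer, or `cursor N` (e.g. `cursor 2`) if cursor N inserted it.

After op 1 (insert('u')): buffer="gurunxur" (len 8), cursors c1@2 c2@4 c3@7, authorship .1.2..3.
After op 2 (move_right): buffer="gurunxur" (len 8), cursors c1@3 c2@5 c3@8, authorship .1.2..3.
After op 3 (insert('w')): buffer="gurwunwxurw" (len 11), cursors c1@4 c2@7 c3@11, authorship .1.12.2.3.3
Authorship (.=original, N=cursor N): . 1 . 1 2 . 2 . 3 . 3
Index 7: author = original

Answer: original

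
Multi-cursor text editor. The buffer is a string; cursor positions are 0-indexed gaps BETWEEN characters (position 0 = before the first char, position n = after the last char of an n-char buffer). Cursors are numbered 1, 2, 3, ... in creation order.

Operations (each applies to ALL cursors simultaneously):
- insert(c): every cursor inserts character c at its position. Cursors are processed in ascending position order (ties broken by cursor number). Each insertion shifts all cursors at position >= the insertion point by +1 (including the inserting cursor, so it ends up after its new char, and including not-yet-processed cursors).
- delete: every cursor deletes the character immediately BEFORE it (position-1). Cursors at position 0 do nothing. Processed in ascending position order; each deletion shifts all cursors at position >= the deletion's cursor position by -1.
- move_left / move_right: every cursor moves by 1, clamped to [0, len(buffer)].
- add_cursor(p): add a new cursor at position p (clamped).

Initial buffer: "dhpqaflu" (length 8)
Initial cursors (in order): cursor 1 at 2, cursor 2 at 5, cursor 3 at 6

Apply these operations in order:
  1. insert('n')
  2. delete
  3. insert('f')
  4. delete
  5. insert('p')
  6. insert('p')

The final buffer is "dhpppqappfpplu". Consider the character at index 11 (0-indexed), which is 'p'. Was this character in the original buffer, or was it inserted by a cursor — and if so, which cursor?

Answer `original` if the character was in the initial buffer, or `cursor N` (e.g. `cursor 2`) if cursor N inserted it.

Answer: cursor 3

Derivation:
After op 1 (insert('n')): buffer="dhnpqanfnlu" (len 11), cursors c1@3 c2@7 c3@9, authorship ..1...2.3..
After op 2 (delete): buffer="dhpqaflu" (len 8), cursors c1@2 c2@5 c3@6, authorship ........
After op 3 (insert('f')): buffer="dhfpqaffflu" (len 11), cursors c1@3 c2@7 c3@9, authorship ..1...2.3..
After op 4 (delete): buffer="dhpqaflu" (len 8), cursors c1@2 c2@5 c3@6, authorship ........
After op 5 (insert('p')): buffer="dhppqapfplu" (len 11), cursors c1@3 c2@7 c3@9, authorship ..1...2.3..
After op 6 (insert('p')): buffer="dhpppqappfpplu" (len 14), cursors c1@4 c2@9 c3@12, authorship ..11...22.33..
Authorship (.=original, N=cursor N): . . 1 1 . . . 2 2 . 3 3 . .
Index 11: author = 3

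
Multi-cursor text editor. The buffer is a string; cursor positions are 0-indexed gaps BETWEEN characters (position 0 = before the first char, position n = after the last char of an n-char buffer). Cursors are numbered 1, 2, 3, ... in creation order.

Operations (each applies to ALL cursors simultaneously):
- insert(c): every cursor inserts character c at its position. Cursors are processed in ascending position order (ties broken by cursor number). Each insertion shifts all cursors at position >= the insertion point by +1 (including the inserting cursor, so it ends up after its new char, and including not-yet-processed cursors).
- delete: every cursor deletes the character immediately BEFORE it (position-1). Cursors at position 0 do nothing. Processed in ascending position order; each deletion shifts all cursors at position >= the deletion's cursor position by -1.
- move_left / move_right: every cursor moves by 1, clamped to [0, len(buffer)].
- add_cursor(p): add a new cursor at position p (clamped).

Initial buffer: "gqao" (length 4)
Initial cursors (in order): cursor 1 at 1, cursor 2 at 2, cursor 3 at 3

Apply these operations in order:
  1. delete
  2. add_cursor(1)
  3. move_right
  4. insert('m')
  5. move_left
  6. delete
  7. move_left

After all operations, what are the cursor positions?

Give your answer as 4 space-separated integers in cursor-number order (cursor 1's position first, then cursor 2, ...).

After op 1 (delete): buffer="o" (len 1), cursors c1@0 c2@0 c3@0, authorship .
After op 2 (add_cursor(1)): buffer="o" (len 1), cursors c1@0 c2@0 c3@0 c4@1, authorship .
After op 3 (move_right): buffer="o" (len 1), cursors c1@1 c2@1 c3@1 c4@1, authorship .
After op 4 (insert('m')): buffer="ommmm" (len 5), cursors c1@5 c2@5 c3@5 c4@5, authorship .1234
After op 5 (move_left): buffer="ommmm" (len 5), cursors c1@4 c2@4 c3@4 c4@4, authorship .1234
After op 6 (delete): buffer="m" (len 1), cursors c1@0 c2@0 c3@0 c4@0, authorship 4
After op 7 (move_left): buffer="m" (len 1), cursors c1@0 c2@0 c3@0 c4@0, authorship 4

Answer: 0 0 0 0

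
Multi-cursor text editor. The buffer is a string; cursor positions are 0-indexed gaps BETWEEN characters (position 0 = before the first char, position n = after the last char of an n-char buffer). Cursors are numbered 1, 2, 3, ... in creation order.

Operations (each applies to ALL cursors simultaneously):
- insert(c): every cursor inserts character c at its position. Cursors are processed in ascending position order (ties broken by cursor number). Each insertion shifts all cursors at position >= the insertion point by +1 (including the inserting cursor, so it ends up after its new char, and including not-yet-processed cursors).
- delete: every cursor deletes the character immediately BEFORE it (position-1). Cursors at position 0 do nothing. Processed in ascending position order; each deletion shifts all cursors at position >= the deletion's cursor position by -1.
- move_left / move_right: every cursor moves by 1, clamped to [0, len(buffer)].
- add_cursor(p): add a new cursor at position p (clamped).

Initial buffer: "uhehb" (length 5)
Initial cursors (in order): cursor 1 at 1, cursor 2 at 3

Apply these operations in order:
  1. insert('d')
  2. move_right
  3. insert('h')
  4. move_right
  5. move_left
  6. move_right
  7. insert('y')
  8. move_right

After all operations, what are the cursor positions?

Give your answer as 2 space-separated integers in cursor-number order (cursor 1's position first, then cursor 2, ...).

Answer: 7 11

Derivation:
After op 1 (insert('d')): buffer="udhedhb" (len 7), cursors c1@2 c2@5, authorship .1..2..
After op 2 (move_right): buffer="udhedhb" (len 7), cursors c1@3 c2@6, authorship .1..2..
After op 3 (insert('h')): buffer="udhhedhhb" (len 9), cursors c1@4 c2@8, authorship .1.1.2.2.
After op 4 (move_right): buffer="udhhedhhb" (len 9), cursors c1@5 c2@9, authorship .1.1.2.2.
After op 5 (move_left): buffer="udhhedhhb" (len 9), cursors c1@4 c2@8, authorship .1.1.2.2.
After op 6 (move_right): buffer="udhhedhhb" (len 9), cursors c1@5 c2@9, authorship .1.1.2.2.
After op 7 (insert('y')): buffer="udhheydhhby" (len 11), cursors c1@6 c2@11, authorship .1.1.12.2.2
After op 8 (move_right): buffer="udhheydhhby" (len 11), cursors c1@7 c2@11, authorship .1.1.12.2.2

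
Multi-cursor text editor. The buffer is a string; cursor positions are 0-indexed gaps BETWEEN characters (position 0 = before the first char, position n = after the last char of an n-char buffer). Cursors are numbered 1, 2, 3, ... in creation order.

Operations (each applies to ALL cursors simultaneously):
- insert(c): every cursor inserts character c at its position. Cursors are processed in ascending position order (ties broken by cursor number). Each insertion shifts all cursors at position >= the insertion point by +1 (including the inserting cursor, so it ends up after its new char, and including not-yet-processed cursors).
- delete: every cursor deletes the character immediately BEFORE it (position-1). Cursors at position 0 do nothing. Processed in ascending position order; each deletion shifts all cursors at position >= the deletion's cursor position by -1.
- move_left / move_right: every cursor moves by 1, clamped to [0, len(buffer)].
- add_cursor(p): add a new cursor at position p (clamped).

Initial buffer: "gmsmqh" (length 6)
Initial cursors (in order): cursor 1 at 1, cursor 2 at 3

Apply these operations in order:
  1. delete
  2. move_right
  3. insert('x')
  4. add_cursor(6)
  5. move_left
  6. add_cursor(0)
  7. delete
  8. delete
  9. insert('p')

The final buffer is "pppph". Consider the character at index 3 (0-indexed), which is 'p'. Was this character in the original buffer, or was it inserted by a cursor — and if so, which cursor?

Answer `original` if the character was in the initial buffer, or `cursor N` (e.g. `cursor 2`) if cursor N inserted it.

After op 1 (delete): buffer="mmqh" (len 4), cursors c1@0 c2@1, authorship ....
After op 2 (move_right): buffer="mmqh" (len 4), cursors c1@1 c2@2, authorship ....
After op 3 (insert('x')): buffer="mxmxqh" (len 6), cursors c1@2 c2@4, authorship .1.2..
After op 4 (add_cursor(6)): buffer="mxmxqh" (len 6), cursors c1@2 c2@4 c3@6, authorship .1.2..
After op 5 (move_left): buffer="mxmxqh" (len 6), cursors c1@1 c2@3 c3@5, authorship .1.2..
After op 6 (add_cursor(0)): buffer="mxmxqh" (len 6), cursors c4@0 c1@1 c2@3 c3@5, authorship .1.2..
After op 7 (delete): buffer="xxh" (len 3), cursors c1@0 c4@0 c2@1 c3@2, authorship 12.
After op 8 (delete): buffer="h" (len 1), cursors c1@0 c2@0 c3@0 c4@0, authorship .
After op 9 (insert('p')): buffer="pppph" (len 5), cursors c1@4 c2@4 c3@4 c4@4, authorship 1234.
Authorship (.=original, N=cursor N): 1 2 3 4 .
Index 3: author = 4

Answer: cursor 4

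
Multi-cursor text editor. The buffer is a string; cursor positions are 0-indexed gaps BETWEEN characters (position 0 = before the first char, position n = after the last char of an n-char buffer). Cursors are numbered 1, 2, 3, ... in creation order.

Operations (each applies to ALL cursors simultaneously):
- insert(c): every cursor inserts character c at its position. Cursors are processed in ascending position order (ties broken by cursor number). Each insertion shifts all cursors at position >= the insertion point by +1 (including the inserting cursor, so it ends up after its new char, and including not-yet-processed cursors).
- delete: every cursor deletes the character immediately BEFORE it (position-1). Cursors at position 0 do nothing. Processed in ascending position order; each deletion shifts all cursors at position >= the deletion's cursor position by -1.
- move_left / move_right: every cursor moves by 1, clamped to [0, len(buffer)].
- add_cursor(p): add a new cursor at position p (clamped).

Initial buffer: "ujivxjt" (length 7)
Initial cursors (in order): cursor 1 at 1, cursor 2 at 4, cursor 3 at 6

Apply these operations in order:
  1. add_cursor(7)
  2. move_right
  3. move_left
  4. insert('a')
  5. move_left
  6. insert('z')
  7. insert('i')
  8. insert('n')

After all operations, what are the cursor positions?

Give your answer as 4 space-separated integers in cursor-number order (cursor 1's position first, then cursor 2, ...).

After op 1 (add_cursor(7)): buffer="ujivxjt" (len 7), cursors c1@1 c2@4 c3@6 c4@7, authorship .......
After op 2 (move_right): buffer="ujivxjt" (len 7), cursors c1@2 c2@5 c3@7 c4@7, authorship .......
After op 3 (move_left): buffer="ujivxjt" (len 7), cursors c1@1 c2@4 c3@6 c4@6, authorship .......
After op 4 (insert('a')): buffer="uajivaxjaat" (len 11), cursors c1@2 c2@6 c3@10 c4@10, authorship .1...2..34.
After op 5 (move_left): buffer="uajivaxjaat" (len 11), cursors c1@1 c2@5 c3@9 c4@9, authorship .1...2..34.
After op 6 (insert('z')): buffer="uzajivzaxjazzat" (len 15), cursors c1@2 c2@7 c3@13 c4@13, authorship .11...22..3344.
After op 7 (insert('i')): buffer="uziajivziaxjazziiat" (len 19), cursors c1@3 c2@9 c3@17 c4@17, authorship .111...222..334344.
After op 8 (insert('n')): buffer="uzinajivzinaxjazziinnat" (len 23), cursors c1@4 c2@11 c3@21 c4@21, authorship .1111...2222..33434344.

Answer: 4 11 21 21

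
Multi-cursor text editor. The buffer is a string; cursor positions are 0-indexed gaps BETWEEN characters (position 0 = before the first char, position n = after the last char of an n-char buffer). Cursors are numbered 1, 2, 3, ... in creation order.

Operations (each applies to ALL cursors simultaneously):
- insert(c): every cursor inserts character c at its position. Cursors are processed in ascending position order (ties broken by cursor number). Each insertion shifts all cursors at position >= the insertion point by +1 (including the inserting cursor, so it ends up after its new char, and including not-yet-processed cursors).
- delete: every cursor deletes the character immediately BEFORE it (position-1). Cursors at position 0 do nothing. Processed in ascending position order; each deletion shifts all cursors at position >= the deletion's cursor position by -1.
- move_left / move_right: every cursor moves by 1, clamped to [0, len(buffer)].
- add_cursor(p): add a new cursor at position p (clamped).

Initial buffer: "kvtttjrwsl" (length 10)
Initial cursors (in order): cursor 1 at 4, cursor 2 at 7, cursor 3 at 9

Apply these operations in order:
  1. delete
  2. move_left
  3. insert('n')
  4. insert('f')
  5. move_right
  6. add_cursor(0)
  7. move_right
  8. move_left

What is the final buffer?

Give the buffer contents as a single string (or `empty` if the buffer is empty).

Answer: kvnfttnfjnfwl

Derivation:
After op 1 (delete): buffer="kvttjwl" (len 7), cursors c1@3 c2@5 c3@6, authorship .......
After op 2 (move_left): buffer="kvttjwl" (len 7), cursors c1@2 c2@4 c3@5, authorship .......
After op 3 (insert('n')): buffer="kvnttnjnwl" (len 10), cursors c1@3 c2@6 c3@8, authorship ..1..2.3..
After op 4 (insert('f')): buffer="kvnfttnfjnfwl" (len 13), cursors c1@4 c2@8 c3@11, authorship ..11..22.33..
After op 5 (move_right): buffer="kvnfttnfjnfwl" (len 13), cursors c1@5 c2@9 c3@12, authorship ..11..22.33..
After op 6 (add_cursor(0)): buffer="kvnfttnfjnfwl" (len 13), cursors c4@0 c1@5 c2@9 c3@12, authorship ..11..22.33..
After op 7 (move_right): buffer="kvnfttnfjnfwl" (len 13), cursors c4@1 c1@6 c2@10 c3@13, authorship ..11..22.33..
After op 8 (move_left): buffer="kvnfttnfjnfwl" (len 13), cursors c4@0 c1@5 c2@9 c3@12, authorship ..11..22.33..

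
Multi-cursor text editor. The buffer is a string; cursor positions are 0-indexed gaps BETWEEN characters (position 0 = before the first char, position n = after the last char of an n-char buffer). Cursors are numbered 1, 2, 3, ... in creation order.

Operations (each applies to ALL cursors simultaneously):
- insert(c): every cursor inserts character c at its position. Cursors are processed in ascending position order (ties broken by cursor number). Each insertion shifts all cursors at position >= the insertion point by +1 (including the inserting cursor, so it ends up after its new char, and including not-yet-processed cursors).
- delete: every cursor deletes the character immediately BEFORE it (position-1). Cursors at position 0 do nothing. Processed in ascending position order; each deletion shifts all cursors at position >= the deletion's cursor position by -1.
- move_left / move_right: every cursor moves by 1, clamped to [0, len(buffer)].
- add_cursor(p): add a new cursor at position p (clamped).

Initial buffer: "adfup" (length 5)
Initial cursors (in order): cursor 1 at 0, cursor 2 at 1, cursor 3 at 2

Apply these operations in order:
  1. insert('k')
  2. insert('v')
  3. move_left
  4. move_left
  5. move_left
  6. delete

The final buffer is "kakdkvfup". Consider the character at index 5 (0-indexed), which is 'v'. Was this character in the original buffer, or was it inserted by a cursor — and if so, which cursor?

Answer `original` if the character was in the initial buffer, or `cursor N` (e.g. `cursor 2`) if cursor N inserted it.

After op 1 (insert('k')): buffer="kakdkfup" (len 8), cursors c1@1 c2@3 c3@5, authorship 1.2.3...
After op 2 (insert('v')): buffer="kvakvdkvfup" (len 11), cursors c1@2 c2@5 c3@8, authorship 11.22.33...
After op 3 (move_left): buffer="kvakvdkvfup" (len 11), cursors c1@1 c2@4 c3@7, authorship 11.22.33...
After op 4 (move_left): buffer="kvakvdkvfup" (len 11), cursors c1@0 c2@3 c3@6, authorship 11.22.33...
After op 5 (move_left): buffer="kvakvdkvfup" (len 11), cursors c1@0 c2@2 c3@5, authorship 11.22.33...
After op 6 (delete): buffer="kakdkvfup" (len 9), cursors c1@0 c2@1 c3@3, authorship 1.2.33...
Authorship (.=original, N=cursor N): 1 . 2 . 3 3 . . .
Index 5: author = 3

Answer: cursor 3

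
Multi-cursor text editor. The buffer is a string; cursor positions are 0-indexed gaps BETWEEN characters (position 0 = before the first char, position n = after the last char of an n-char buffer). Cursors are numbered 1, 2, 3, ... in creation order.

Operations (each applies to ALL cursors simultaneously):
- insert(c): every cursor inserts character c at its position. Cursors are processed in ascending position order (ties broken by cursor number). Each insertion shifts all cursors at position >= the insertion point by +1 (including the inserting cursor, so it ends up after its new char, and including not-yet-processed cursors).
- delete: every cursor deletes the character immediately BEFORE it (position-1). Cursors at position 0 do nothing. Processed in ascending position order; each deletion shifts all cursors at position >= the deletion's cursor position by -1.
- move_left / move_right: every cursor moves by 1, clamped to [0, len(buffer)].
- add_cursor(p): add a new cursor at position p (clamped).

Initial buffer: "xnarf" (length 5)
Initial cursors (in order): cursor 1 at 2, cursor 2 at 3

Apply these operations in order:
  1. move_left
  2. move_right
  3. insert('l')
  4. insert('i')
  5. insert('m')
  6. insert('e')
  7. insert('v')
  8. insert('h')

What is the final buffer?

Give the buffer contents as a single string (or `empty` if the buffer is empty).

Answer: xnlimevhalimevhrf

Derivation:
After op 1 (move_left): buffer="xnarf" (len 5), cursors c1@1 c2@2, authorship .....
After op 2 (move_right): buffer="xnarf" (len 5), cursors c1@2 c2@3, authorship .....
After op 3 (insert('l')): buffer="xnlalrf" (len 7), cursors c1@3 c2@5, authorship ..1.2..
After op 4 (insert('i')): buffer="xnlialirf" (len 9), cursors c1@4 c2@7, authorship ..11.22..
After op 5 (insert('m')): buffer="xnlimalimrf" (len 11), cursors c1@5 c2@9, authorship ..111.222..
After op 6 (insert('e')): buffer="xnlimealimerf" (len 13), cursors c1@6 c2@11, authorship ..1111.2222..
After op 7 (insert('v')): buffer="xnlimevalimevrf" (len 15), cursors c1@7 c2@13, authorship ..11111.22222..
After op 8 (insert('h')): buffer="xnlimevhalimevhrf" (len 17), cursors c1@8 c2@15, authorship ..111111.222222..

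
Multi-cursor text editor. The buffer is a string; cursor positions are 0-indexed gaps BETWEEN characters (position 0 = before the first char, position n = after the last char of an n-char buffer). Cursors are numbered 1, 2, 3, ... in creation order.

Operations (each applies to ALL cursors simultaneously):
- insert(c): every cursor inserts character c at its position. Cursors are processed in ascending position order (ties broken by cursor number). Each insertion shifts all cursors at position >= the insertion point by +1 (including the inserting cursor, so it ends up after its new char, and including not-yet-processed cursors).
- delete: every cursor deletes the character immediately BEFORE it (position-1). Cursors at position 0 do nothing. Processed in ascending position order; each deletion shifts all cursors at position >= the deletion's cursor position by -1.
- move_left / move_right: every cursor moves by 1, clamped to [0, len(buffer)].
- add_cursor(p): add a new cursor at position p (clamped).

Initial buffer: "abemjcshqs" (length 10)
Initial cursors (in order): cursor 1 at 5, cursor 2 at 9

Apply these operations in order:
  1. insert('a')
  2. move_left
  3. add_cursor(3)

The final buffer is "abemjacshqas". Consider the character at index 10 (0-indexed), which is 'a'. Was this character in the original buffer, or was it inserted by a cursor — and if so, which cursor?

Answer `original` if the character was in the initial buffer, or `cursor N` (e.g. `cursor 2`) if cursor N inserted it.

After op 1 (insert('a')): buffer="abemjacshqas" (len 12), cursors c1@6 c2@11, authorship .....1....2.
After op 2 (move_left): buffer="abemjacshqas" (len 12), cursors c1@5 c2@10, authorship .....1....2.
After op 3 (add_cursor(3)): buffer="abemjacshqas" (len 12), cursors c3@3 c1@5 c2@10, authorship .....1....2.
Authorship (.=original, N=cursor N): . . . . . 1 . . . . 2 .
Index 10: author = 2

Answer: cursor 2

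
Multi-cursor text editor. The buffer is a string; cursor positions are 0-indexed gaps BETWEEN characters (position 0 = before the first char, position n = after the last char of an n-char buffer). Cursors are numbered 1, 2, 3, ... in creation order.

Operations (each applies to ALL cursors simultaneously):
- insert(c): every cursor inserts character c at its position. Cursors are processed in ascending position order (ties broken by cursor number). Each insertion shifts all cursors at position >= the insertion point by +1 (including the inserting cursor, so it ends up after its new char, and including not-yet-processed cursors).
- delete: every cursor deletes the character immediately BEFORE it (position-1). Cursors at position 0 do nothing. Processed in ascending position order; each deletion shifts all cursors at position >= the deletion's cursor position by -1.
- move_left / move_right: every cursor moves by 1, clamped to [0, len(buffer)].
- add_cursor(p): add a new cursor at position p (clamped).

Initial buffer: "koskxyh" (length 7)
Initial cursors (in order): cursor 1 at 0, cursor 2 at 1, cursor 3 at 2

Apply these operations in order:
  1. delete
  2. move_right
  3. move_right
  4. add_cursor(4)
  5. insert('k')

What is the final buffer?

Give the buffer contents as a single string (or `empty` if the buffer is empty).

Answer: skkkkxykh

Derivation:
After op 1 (delete): buffer="skxyh" (len 5), cursors c1@0 c2@0 c3@0, authorship .....
After op 2 (move_right): buffer="skxyh" (len 5), cursors c1@1 c2@1 c3@1, authorship .....
After op 3 (move_right): buffer="skxyh" (len 5), cursors c1@2 c2@2 c3@2, authorship .....
After op 4 (add_cursor(4)): buffer="skxyh" (len 5), cursors c1@2 c2@2 c3@2 c4@4, authorship .....
After op 5 (insert('k')): buffer="skkkkxykh" (len 9), cursors c1@5 c2@5 c3@5 c4@8, authorship ..123..4.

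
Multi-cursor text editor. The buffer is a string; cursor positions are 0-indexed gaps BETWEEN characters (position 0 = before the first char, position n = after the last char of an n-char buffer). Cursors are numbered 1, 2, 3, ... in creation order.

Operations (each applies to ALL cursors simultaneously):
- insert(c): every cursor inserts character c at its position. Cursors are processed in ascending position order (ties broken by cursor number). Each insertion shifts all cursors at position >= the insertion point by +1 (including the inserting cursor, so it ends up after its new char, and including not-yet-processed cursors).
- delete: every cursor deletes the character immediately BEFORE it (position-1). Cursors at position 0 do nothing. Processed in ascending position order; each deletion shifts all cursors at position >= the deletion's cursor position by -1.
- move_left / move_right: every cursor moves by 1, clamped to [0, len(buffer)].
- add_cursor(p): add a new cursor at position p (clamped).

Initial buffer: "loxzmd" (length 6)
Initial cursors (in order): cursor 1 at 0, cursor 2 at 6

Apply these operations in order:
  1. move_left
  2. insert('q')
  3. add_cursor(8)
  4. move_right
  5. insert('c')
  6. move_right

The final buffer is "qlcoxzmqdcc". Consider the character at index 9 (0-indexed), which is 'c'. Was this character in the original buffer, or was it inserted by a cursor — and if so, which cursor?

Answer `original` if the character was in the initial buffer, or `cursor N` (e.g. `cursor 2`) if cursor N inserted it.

After op 1 (move_left): buffer="loxzmd" (len 6), cursors c1@0 c2@5, authorship ......
After op 2 (insert('q')): buffer="qloxzmqd" (len 8), cursors c1@1 c2@7, authorship 1.....2.
After op 3 (add_cursor(8)): buffer="qloxzmqd" (len 8), cursors c1@1 c2@7 c3@8, authorship 1.....2.
After op 4 (move_right): buffer="qloxzmqd" (len 8), cursors c1@2 c2@8 c3@8, authorship 1.....2.
After op 5 (insert('c')): buffer="qlcoxzmqdcc" (len 11), cursors c1@3 c2@11 c3@11, authorship 1.1....2.23
After op 6 (move_right): buffer="qlcoxzmqdcc" (len 11), cursors c1@4 c2@11 c3@11, authorship 1.1....2.23
Authorship (.=original, N=cursor N): 1 . 1 . . . . 2 . 2 3
Index 9: author = 2

Answer: cursor 2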